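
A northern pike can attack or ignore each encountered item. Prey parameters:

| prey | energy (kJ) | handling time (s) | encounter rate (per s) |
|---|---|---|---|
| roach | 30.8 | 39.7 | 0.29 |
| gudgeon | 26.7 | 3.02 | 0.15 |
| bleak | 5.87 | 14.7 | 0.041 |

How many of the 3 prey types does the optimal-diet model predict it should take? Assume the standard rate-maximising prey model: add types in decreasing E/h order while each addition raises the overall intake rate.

1

Rank by E/h (kJ/s): gudgeon 8.84, roach 0.776, bleak 0.399. Include each in turn until the next type's E/h falls below the running intake rate.
Rate on top 1: 2.756. roach: 0.776 < 2.756 → exclude; stop.
Optimal diet: gudgeon — 1 of 3 types.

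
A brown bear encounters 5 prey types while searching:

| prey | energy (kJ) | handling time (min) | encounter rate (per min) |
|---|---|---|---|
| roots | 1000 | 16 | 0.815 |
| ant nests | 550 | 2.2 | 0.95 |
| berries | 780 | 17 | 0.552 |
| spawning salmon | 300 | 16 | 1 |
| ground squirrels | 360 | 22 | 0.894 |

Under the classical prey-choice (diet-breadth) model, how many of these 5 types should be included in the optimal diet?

1

Rank by E/h (kJ/min): ant nests 250, roots 62.5, berries 45.9, spawning salmon 18.8, ground squirrels 16.4. Include each in turn until the next type's E/h falls below the running intake rate.
Rate on top 1: 169.1. roots: 62.5 < 169.1 → exclude; stop.
Optimal diet: ant nests — 1 of 5 types.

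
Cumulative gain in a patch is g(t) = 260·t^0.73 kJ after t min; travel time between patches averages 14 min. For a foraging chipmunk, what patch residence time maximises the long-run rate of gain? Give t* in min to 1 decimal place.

37.9 min

Maximise g(t)/(T+t): set derivative to zero → g'(t)(T+t) = g(t).
g'(t) = 0.73·260·t^-0.27. Setting 0.73·260·t^-0.27 = 260·t^0.73/(14+t) gives 0.73(14+t) = t, so 0.27·t = 0.73×14.
t* = 0.73×14/0.27 = 37.85 min.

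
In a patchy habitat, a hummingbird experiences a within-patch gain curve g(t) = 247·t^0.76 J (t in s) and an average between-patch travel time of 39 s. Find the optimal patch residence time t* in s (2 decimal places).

123.50 s

Optimal t* satisfies g'(t*) = g(t*)/(T + t*).
g'(t) = 0.76·247·t^-0.24. Setting 0.76·247·t^-0.24 = 247·t^0.76/(39+t) gives 0.76(39+t) = t, so 0.24·t = 0.76×39.
t* = 0.76×39/0.24 = 123.5 s.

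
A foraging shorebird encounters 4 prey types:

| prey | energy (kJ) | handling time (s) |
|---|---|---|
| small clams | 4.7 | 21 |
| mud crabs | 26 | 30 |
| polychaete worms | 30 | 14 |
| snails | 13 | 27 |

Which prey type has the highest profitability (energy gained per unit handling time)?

Profitability E/h (kJ/s): small clams = 4.7/21 = 0.224, mud crabs = 26/30 = 0.867, polychaete worms = 30/14 = 2.14, snails = 13/27 = 0.481.
Ranked: polychaete worms > mud crabs > snails > small clams.

polychaete worms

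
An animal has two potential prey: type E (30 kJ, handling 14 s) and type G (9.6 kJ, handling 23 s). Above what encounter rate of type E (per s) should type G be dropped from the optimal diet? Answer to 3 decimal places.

0.017 per s

At the threshold, the rate on type E alone equals the profitability of type G: λ·30/(1 + λ·14) = 9.6/23 = 0.4174.
Rearranging, λ(30 − 0.4174×14) = 0.4174, so λ = 0.4174/24.16 = 0.01728 per s.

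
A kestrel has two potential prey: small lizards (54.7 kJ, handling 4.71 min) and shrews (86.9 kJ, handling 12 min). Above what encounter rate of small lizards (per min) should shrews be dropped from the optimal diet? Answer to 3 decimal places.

Drop shrews once their profitability E₂/h₂ falls below the rate achievable on small lizards alone: E₂/h₂ = λE₁/(1 + λh₁).
Solve for λ: λE₁h₂ = E₂(1 + λh₁) → λ(E₁h₂ − E₂h₁) = E₂ → λ = E₂/(E₁h₂ − E₂h₁).
λ = 86.9/(54.7×12 − 86.9×4.71) = 86.9/247.1 = 0.3517 per min.

0.352 per min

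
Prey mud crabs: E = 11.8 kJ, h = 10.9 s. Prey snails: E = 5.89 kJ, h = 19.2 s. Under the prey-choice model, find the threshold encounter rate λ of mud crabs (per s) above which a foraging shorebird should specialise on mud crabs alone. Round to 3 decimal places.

0.036 per s

The zero-one rule: include snails iff E₂/h₂ > λE₁/(1+λh₁). Equality gives the switch point.
λE₁h₂ = E₂ + λE₂h₁ ⇒ λ = E₂/(E₁h₂ − E₂h₁) = 5.89/(226.6 − 64.2) = 0.03628 per s.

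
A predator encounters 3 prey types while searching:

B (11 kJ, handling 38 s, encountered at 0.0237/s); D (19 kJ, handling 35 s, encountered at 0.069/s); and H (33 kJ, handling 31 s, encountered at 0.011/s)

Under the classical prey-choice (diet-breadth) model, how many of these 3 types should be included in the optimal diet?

2

E/h in descending order: H 1.06, D 0.543, B 0.289 kJ/s. The optimal diet is the largest prefix of this list for which every included type satisfies E_i/h_i > R on the types above it.
Rate on top 1: 0.2707. D: 0.543 > 0.2707 → include.
Rate on top 2: 0.4457. B: 0.289 < 0.4457 → exclude; stop.
Optimal diet: H, D — 2 of 3 types.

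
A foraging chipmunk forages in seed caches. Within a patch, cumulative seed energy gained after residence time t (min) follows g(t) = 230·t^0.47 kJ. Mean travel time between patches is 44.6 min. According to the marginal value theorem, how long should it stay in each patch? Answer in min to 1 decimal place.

39.6 min

Maximise g(t)/(T+t): set derivative to zero → g'(t)(T+t) = g(t).
g'(t) = 0.47·230·t^-0.53. Setting 0.47·230·t^-0.53 = 230·t^0.47/(44.6+t) gives 0.47(44.6+t) = t, so 0.53·t = 0.47×44.6.
t* = 0.47×44.6/0.53 = 39.55 min.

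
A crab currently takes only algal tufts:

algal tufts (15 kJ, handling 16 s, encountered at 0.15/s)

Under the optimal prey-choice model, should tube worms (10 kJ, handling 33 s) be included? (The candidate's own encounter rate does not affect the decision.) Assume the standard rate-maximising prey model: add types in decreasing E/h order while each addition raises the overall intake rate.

No

On algal tufts alone, R = ΣλE/(1+Σλh) = 2.25/3.4 = 0.6618 kJ/s.
Profitability of tube worms: 10/33 = 0.303 kJ/s.
0.303 < 0.6618, so adding tube worms would lower the average — exclude it.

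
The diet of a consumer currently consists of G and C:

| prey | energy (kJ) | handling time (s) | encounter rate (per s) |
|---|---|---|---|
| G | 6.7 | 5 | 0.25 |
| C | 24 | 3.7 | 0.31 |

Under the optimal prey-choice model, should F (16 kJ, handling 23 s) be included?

No

Current rate: (0.25×6.7 + 0.31×24)/(1 + 0.25×5 + 0.31×3.7) = 2.683 kJ/s.
F: E/h = 16/23 = 0.6957 kJ/s.
0.6957 < 2.683, so adding F would lower the average — exclude it.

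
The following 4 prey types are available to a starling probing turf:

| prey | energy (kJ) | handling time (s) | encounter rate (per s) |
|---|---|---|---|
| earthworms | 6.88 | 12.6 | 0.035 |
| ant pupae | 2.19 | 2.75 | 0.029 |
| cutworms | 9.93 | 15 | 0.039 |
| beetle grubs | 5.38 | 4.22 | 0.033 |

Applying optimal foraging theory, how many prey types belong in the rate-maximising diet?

E/h in descending order: beetle grubs 1.27, ant pupae 0.796, cutworms 0.662, earthworms 0.546 kJ/s. The optimal diet is the largest prefix of this list for which every included type satisfies E_i/h_i > R on the types above it.
Rate on top 1: 0.1558. ant pupae: 0.796 > 0.1558 → include.
Rate on top 2: 0.1977. cutworms: 0.662 > 0.1977 → include.
Rate on top 3: 0.3483. earthworms: 0.546 > 0.3483 → include.
Optimal diet: beetle grubs, ant pupae, cutworms, earthworms — 4 of 4 types.

4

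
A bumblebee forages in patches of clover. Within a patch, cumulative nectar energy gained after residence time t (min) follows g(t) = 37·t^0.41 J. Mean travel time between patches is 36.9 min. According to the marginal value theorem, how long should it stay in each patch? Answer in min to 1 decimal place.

25.6 min

Optimal t* satisfies g'(t*) = g(t*)/(T + t*).
g'(t) = 0.41·37·t^-0.59. Setting 0.41·37·t^-0.59 = 37·t^0.41/(36.9+t) gives 0.41(36.9+t) = t, so 0.59·t = 0.41×36.9.
t* = 0.41×36.9/0.59 = 25.64 min.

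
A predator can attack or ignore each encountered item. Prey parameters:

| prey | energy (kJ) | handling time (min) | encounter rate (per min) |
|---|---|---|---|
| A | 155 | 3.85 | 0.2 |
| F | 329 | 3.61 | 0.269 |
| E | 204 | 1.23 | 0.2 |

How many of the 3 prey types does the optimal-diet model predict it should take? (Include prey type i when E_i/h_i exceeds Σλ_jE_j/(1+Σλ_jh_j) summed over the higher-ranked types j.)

Rank by E/h (kJ/min): E 166, F 91.1, A 40.3. Include each in turn until the next type's E/h falls below the running intake rate.
Rate on top 1: 32.74. F: 91.1 > 32.74 → include.
Rate on top 2: 58.32. A: 40.3 < 58.32 → exclude; stop.
Optimal diet: E, F — 2 of 3 types.

2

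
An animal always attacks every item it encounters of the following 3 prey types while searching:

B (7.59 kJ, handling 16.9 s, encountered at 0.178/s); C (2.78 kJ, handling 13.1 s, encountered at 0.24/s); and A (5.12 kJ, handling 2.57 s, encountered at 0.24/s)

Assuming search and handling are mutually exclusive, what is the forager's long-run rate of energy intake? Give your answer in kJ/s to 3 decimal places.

0.418 kJ/s

R = (0.178×7.59 + 0.24×2.78 + 0.24×5.12) / (1 + 0.178×16.9 + 0.24×13.1 + 0.24×2.57) = 3.247/7.769 = 0.4179 kJ/s.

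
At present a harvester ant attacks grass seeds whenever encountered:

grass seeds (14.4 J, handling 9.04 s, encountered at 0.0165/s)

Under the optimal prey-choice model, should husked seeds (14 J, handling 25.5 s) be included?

Intake rate on the current diet: R = (0.0165×14.4) / (1 + 0.0165×9.04) = 0.2376/1.149 = 0.2068 J/s.
husked seeds: E/h = 14/25.5 = 0.549 J/s.
Since 0.549 > R, including husked seeds increases the long-run rate.

Yes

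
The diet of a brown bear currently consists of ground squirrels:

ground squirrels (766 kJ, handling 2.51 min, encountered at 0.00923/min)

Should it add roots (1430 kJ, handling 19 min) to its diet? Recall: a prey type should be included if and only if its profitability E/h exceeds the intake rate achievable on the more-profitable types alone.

On ground squirrels alone, R = ΣλE/(1+Σλh) = 7.07/1.023 = 6.91 kJ/min.
Profitability of roots: 1430/19 = 75.26 kJ/min.
Since 75.26 > R, including roots increases the long-run rate.

Yes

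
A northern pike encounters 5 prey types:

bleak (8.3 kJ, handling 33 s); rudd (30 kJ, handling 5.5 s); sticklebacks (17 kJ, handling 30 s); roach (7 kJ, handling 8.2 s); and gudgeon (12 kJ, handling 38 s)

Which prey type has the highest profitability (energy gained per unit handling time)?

rudd

In descending order of E/h:
rudd: 30/5.5 = 5.45 kJ/s
roach: 7/8.2 = 0.854 kJ/s
sticklebacks: 17/30 = 0.567 kJ/s
gudgeon: 12/38 = 0.316 kJ/s
bleak: 8.3/33 = 0.252 kJ/s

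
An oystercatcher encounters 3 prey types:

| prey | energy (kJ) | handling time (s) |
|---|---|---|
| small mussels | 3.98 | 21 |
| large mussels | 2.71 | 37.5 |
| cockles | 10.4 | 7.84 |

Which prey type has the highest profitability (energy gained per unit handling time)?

In descending order of E/h:
cockles: 10.4/7.84 = 1.33 kJ/s
small mussels: 3.98/21 = 0.19 kJ/s
large mussels: 2.71/37.5 = 0.0723 kJ/s

cockles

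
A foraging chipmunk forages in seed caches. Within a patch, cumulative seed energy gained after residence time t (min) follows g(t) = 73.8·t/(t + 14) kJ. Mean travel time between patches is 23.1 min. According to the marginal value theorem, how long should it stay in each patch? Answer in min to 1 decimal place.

Maximise g(t)/(T+t): set derivative to zero → g'(t)(T+t) = g(t).
g'(t) = 73.8·14/(t + 14)². Setting 73.8·14/(t+14)² = 73.8t/[(t+14)(23.1+t)] gives 14(23.1+t) = t(t+14), so t² = 14×23.1 = 323.4.
t* = √323.4 = 17.98 min.

18.0 min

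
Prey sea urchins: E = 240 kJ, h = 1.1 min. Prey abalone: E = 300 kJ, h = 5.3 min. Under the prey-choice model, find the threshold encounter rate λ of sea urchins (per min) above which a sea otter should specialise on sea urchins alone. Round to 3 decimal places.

The zero-one rule: include abalone iff E₂/h₂ > λE₁/(1+λh₁). Equality gives the switch point.
λE₁h₂ = E₂ + λE₂h₁ ⇒ λ = E₂/(E₁h₂ − E₂h₁) = 300/(1272 − 330) = 0.3185 per min.

0.318 per min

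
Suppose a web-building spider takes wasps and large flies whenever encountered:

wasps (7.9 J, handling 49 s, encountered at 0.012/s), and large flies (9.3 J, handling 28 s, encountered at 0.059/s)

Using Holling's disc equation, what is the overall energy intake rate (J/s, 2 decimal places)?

0.20 J/s

Energy encountered per unit search time: 0.012×7.9 + 0.059×9.3 = 0.6435 J/s.
Handling time per unit search time: 0.012×49 + 0.059×28 = 2.24.
Rate = 0.6435/(1 + 2.24) = 0.1986 J/s.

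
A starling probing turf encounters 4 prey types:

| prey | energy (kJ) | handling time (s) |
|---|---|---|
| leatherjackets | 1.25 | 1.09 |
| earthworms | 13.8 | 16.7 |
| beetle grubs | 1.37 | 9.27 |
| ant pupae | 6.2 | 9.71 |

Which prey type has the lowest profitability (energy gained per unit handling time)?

In descending order of E/h:
leatherjackets: 1.25/1.09 = 1.15 kJ/s
earthworms: 13.8/16.7 = 0.826 kJ/s
ant pupae: 6.2/9.71 = 0.639 kJ/s
beetle grubs: 1.37/9.27 = 0.148 kJ/s

beetle grubs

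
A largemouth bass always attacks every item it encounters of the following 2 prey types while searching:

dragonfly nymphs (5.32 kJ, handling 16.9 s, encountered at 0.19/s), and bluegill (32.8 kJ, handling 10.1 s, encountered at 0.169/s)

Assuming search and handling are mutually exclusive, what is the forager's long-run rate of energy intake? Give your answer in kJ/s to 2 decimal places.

R = (0.19×5.32 + 0.169×32.8) / (1 + 0.19×16.9 + 0.169×10.1) = 6.554/5.918 = 1.107 kJ/s.

1.11 kJ/s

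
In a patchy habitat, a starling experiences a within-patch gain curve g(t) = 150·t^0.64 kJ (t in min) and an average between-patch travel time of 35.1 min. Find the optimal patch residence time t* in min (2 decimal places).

Optimal t* satisfies g'(t*) = g(t*)/(T + t*).
g'(t) = 0.64·150·t^-0.36. Setting 0.64·150·t^-0.36 = 150·t^0.64/(35.1+t) gives 0.64(35.1+t) = t, so 0.36·t = 0.64×35.1.
t* = 0.64×35.1/0.36 = 62.4 min.

62.40 min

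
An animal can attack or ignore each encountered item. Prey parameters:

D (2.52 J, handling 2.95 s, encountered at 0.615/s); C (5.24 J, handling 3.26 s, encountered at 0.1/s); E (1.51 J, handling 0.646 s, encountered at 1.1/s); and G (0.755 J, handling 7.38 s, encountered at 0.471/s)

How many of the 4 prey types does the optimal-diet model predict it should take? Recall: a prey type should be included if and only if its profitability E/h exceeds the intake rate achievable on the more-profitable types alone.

Profitabilities (E/h, J/s): E 2.34, C 1.61, D 0.854, G 0.102. Add prey in this order while the next type's profitability exceeds the intake rate on those already taken.
Rate on top 1: 0.971. C: 1.61 > 0.971 → include.
Rate on top 2: 1.073. D: 0.854 < 1.073 → exclude; stop.
Optimal diet: E, C — 2 of 4 types.

2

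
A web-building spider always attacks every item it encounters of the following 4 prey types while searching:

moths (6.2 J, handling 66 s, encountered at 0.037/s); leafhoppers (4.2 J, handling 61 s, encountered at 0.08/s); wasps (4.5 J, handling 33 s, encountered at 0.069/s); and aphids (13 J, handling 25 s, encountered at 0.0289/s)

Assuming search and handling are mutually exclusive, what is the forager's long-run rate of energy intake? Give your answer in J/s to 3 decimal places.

0.111 J/s

R = Σλ_iE_i / (1 + Σλ_ih_i)
Numerator: 0.037×6.2 + 0.08×4.2 + 0.069×4.5 + 0.0289×13 = 1.252
Denominator: 1 + 0.037×66 + 0.08×61 + 0.069×33 + 0.0289×25 = 11.32
R = 1.252/11.32 = 0.1106 J/s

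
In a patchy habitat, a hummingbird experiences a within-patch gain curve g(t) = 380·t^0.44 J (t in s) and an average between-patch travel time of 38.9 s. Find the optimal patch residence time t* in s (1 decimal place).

Maximise g(t)/(T+t): set derivative to zero → g'(t)(T+t) = g(t).
g'(t) = 0.44·380·t^-0.56. Setting 0.44·380·t^-0.56 = 380·t^0.44/(38.9+t) gives 0.44(38.9+t) = t, so 0.56·t = 0.44×38.9.
t* = 0.44×38.9/0.56 = 30.56 s.

30.6 s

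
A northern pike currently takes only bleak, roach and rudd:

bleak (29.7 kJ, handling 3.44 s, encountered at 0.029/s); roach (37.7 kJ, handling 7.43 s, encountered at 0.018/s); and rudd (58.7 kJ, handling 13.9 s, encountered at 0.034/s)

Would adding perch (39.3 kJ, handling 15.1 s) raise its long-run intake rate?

Intake rate on the current diet: R = (0.029×29.7 + 0.018×37.7 + 0.034×58.7) / (1 + 0.029×3.44 + 0.018×7.43 + 0.034×13.9) = 3.536/1.706 = 2.072 kJ/s.
Profitability of perch: 39.3/15.1 = 2.603 kJ/s.
2.603 > 2.072, so adding perch raises the average — include it.

Yes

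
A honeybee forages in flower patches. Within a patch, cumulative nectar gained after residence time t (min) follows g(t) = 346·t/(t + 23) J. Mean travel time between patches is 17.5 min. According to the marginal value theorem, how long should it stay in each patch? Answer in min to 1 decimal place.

By the marginal value theorem, leave when the instantaneous gain rate g'(t) equals the habitat-wide average g(t)/(T + t).
g'(t) = 346·23/(t + 23)². Setting 346·23/(t+23)² = 346t/[(t+23)(17.5+t)] gives 23(17.5+t) = t(t+23), so t² = 23×17.5 = 402.5.
t* = √402.5 = 20.06 min.

20.1 min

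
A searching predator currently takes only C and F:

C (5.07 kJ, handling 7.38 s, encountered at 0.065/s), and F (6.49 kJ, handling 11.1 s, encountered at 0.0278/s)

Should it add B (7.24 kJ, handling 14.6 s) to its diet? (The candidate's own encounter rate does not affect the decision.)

Yes

Current rate: (0.065×5.07 + 0.0278×6.49)/(1 + 0.065×7.38 + 0.0278×11.1) = 0.2852 kJ/s.
B: E/h = 7.24/14.6 = 0.4959 kJ/s.
Since 0.4959 > R, including B increases the long-run rate.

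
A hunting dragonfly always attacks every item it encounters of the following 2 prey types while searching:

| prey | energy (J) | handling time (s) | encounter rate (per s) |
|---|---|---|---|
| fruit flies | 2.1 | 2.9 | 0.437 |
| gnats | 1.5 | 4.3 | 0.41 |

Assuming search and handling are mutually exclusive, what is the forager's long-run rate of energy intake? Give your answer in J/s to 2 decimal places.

0.38 J/s

R = (0.437×2.1 + 0.41×1.5) / (1 + 0.437×2.9 + 0.41×4.3) = 1.533/4.03 = 0.3803 J/s.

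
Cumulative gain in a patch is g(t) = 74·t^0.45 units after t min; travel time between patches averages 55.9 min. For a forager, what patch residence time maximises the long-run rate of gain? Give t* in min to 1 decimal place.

Maximise g(t)/(T+t): set derivative to zero → g'(t)(T+t) = g(t).
g'(t) = 0.45·74·t^-0.55. Setting 0.45·74·t^-0.55 = 74·t^0.45/(55.9+t) gives 0.45(55.9+t) = t, so 0.55·t = 0.45×55.9.
t* = 0.45×55.9/0.55 = 45.74 min.

45.7 min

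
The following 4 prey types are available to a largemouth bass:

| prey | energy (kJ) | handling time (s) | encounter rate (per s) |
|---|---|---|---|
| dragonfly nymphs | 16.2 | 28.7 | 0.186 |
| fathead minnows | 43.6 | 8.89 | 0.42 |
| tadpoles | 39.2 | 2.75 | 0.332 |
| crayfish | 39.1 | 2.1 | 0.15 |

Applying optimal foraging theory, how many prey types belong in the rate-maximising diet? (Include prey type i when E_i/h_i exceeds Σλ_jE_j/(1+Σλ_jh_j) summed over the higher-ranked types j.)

Rank by E/h (kJ/s): crayfish 18.6, tadpoles 14.3, fathead minnows 4.9, dragonfly nymphs 0.564. Include each in turn until the next type's E/h falls below the running intake rate.
Rate on top 1: 4.46. tadpoles: 14.3 > 4.46 → include.
Rate on top 2: 8.474. fathead minnows: 4.9 < 8.474 → exclude; stop.
Optimal diet: crayfish, tadpoles — 2 of 4 types.

2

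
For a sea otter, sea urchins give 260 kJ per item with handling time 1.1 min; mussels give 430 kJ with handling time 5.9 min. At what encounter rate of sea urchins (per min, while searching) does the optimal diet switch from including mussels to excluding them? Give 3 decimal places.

0.405 per min

Drop mussels once their profitability E₂/h₂ falls below the rate achievable on sea urchins alone: E₂/h₂ = λE₁/(1 + λh₁).
Solve for λ: λE₁h₂ = E₂(1 + λh₁) → λ(E₁h₂ − E₂h₁) = E₂ → λ = E₂/(E₁h₂ − E₂h₁).
λ = 430/(260×5.9 − 430×1.1) = 430/1061 = 0.4053 per min.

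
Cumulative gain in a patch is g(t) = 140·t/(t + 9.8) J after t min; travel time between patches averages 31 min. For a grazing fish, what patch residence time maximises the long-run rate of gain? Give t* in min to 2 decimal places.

17.43 min

Maximise g(t)/(T+t): set derivative to zero → g'(t)(T+t) = g(t).
g'(t) = 140·9.8/(t + 9.8)². Setting 140·9.8/(t+9.8)² = 140t/[(t+9.8)(31+t)] gives 9.8(31+t) = t(t+9.8), so t² = 9.8×31 = 303.8.
t* = √303.8 = 17.43 min.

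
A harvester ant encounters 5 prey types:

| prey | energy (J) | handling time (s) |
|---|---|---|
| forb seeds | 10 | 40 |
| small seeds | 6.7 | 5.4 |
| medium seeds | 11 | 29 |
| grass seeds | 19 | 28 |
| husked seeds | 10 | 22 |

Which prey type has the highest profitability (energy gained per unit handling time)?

In descending order of E/h:
small seeds: 6.7/5.4 = 1.24 J/s
grass seeds: 19/28 = 0.679 J/s
husked seeds: 10/22 = 0.455 J/s
medium seeds: 11/29 = 0.379 J/s
forb seeds: 10/40 = 0.25 J/s

small seeds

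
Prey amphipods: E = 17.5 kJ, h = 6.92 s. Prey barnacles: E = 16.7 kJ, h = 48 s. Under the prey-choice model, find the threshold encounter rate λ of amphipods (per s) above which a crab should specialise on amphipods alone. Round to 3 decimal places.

At the threshold, the rate on amphipods alone equals the profitability of barnacles: λ·17.5/(1 + λ·6.92) = 16.7/48 = 0.3479.
Rearranging, λ(17.5 − 0.3479×6.92) = 0.3479, so λ = 0.3479/15.09 = 0.02305 per s.

0.023 per s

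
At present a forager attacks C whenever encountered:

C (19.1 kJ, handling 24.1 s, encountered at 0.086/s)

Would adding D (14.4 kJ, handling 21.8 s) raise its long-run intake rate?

Current rate: (0.086×19.1)/(1 + 0.086×24.1) = 0.5346 kJ/s.
D: E/h = 14.4/21.8 = 0.6606 kJ/s.
Since 0.6606 > R, including D increases the long-run rate.

Yes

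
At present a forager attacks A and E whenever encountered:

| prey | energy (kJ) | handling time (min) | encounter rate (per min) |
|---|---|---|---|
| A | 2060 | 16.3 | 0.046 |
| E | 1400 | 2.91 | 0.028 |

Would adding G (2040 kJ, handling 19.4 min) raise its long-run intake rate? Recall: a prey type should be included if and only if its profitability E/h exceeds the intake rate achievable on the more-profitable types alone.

Yes

On A and E alone, R = ΣλE/(1+Σλh) = 134/1.831 = 73.15 kJ/min.
G: E/h = 2040/19.4 = 105.2 kJ/min.
Since 105.2 > R, including G increases the long-run rate.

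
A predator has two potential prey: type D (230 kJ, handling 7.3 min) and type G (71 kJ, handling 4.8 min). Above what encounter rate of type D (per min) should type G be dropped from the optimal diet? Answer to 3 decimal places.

Drop type G once their profitability E₂/h₂ falls below the rate achievable on type D alone: E₂/h₂ = λE₁/(1 + λh₁).
Solve for λ: λE₁h₂ = E₂(1 + λh₁) → λ(E₁h₂ − E₂h₁) = E₂ → λ = E₂/(E₁h₂ − E₂h₁).
λ = 71/(230×4.8 − 71×7.3) = 71/585.7 = 0.1212 per min.

0.121 per min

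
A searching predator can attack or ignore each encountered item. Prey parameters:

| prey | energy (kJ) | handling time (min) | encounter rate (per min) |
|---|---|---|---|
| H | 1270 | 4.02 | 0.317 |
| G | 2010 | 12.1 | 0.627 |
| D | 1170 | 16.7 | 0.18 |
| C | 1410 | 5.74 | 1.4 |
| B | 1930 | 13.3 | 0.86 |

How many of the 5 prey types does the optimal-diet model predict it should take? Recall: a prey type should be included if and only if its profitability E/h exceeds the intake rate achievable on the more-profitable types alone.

Rank by E/h (kJ/min): H 316, C 246, G 166, B 145, D 70.1. Include each in turn until the next type's E/h falls below the running intake rate.
Rate on top 1: 177. C: 246 > 177 → include.
Rate on top 2: 230.5. G: 166 < 230.5 → exclude; stop.
Optimal diet: H, C — 2 of 5 types.

2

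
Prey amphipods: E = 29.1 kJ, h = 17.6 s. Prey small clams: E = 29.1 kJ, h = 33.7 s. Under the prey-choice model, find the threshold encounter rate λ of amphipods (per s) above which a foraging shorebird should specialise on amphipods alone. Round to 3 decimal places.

0.062 per s

Drop small clams once their profitability E₂/h₂ falls below the rate achievable on amphipods alone: E₂/h₂ = λE₁/(1 + λh₁).
Solve for λ: λE₁h₂ = E₂(1 + λh₁) → λ(E₁h₂ − E₂h₁) = E₂ → λ = E₂/(E₁h₂ − E₂h₁).
λ = 29.1/(29.1×33.7 − 29.1×17.6) = 29.1/468.5 = 0.06211 per s.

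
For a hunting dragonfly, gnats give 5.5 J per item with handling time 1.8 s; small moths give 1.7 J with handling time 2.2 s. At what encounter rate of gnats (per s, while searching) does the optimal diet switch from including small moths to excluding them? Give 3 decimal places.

Drop small moths once their profitability E₂/h₂ falls below the rate achievable on gnats alone: E₂/h₂ = λE₁/(1 + λh₁).
Solve for λ: λE₁h₂ = E₂(1 + λh₁) → λ(E₁h₂ − E₂h₁) = E₂ → λ = E₂/(E₁h₂ − E₂h₁).
λ = 1.7/(5.5×2.2 − 1.7×1.8) = 1.7/9.04 = 0.1881 per s.

0.188 per s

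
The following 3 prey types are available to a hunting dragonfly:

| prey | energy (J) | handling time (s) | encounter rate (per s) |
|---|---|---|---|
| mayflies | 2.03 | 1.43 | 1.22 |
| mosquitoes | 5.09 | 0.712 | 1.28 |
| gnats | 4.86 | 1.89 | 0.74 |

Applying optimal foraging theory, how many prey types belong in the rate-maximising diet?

1

Rank by E/h (J/s): mosquitoes 7.15, gnats 2.57, mayflies 1.42. Include each in turn until the next type's E/h falls below the running intake rate.
Rate on top 1: 3.409. gnats: 2.57 < 3.409 → exclude; stop.
Optimal diet: mosquitoes — 1 of 3 types.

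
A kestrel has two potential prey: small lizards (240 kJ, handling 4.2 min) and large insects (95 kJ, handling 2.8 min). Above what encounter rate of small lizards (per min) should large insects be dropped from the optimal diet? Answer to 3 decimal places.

0.348 per min

The zero-one rule: include large insects iff E₂/h₂ > λE₁/(1+λh₁). Equality gives the switch point.
λE₁h₂ = E₂ + λE₂h₁ ⇒ λ = E₂/(E₁h₂ − E₂h₁) = 95/(672 − 399) = 0.348 per min.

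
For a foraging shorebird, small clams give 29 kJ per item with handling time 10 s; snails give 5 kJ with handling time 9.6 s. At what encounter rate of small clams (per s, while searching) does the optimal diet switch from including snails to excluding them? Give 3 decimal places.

0.022 per s

Drop snails once their profitability E₂/h₂ falls below the rate achievable on small clams alone: E₂/h₂ = λE₁/(1 + λh₁).
Solve for λ: λE₁h₂ = E₂(1 + λh₁) → λ(E₁h₂ − E₂h₁) = E₂ → λ = E₂/(E₁h₂ − E₂h₁).
λ = 5/(29×9.6 − 5×10) = 5/228.4 = 0.02189 per s.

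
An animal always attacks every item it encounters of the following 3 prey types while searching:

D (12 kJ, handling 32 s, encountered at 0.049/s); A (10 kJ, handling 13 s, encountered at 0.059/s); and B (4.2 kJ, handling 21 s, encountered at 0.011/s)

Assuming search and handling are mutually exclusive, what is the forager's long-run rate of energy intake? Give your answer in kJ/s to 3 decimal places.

0.343 kJ/s

R = (0.049×12 + 0.059×10 + 0.011×4.2) / (1 + 0.049×32 + 0.059×13 + 0.011×21) = 1.224/3.566 = 0.3433 kJ/s.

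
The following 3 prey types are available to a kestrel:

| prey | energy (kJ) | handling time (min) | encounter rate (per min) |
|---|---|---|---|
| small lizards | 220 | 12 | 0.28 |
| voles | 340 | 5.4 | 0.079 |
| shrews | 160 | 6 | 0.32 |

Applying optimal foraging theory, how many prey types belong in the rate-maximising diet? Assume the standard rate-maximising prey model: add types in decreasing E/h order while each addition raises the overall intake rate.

Rank by E/h (kJ/min): voles 63, shrews 26.7, small lizards 18.3. Include each in turn until the next type's E/h falls below the running intake rate.
Rate on top 1: 18.83. shrews: 26.7 > 18.83 → include.
Rate on top 2: 23.33. small lizards: 18.3 < 23.33 → exclude; stop.
Optimal diet: voles, shrews — 2 of 3 types.

2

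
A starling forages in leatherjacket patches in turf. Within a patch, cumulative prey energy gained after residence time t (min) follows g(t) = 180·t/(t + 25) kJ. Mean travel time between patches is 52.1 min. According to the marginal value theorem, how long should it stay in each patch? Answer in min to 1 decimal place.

36.1 min

Optimal t* satisfies g'(t*) = g(t*)/(T + t*).
g'(t) = 180·25/(t + 25)². Setting 180·25/(t+25)² = 180t/[(t+25)(52.1+t)] gives 25(52.1+t) = t(t+25), so t² = 25×52.1 = 1302.
t* = √1302 = 36.09 min.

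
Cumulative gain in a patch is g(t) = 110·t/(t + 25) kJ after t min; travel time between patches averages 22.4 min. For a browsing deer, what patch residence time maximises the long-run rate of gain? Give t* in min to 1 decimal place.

Maximise g(t)/(T+t): set derivative to zero → g'(t)(T+t) = g(t).
g'(t) = 110·25/(t + 25)². Setting 110·25/(t+25)² = 110t/[(t+25)(22.4+t)] gives 25(22.4+t) = t(t+25), so t² = 25×22.4 = 560.
t* = √560 = 23.66 min.

23.7 min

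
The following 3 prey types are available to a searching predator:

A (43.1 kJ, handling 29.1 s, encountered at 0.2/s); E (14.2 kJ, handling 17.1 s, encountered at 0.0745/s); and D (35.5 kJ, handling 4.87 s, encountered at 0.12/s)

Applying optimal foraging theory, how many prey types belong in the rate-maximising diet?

1

Rank by E/h (kJ/s): D 7.29, A 1.48, E 0.83. Include each in turn until the next type's E/h falls below the running intake rate.
Rate on top 1: 2.689. A: 1.48 < 2.689 → exclude; stop.
Optimal diet: D — 1 of 3 types.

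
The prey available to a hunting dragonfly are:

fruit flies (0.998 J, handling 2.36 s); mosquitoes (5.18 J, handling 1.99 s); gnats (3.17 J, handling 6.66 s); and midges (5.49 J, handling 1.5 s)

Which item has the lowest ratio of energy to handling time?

In descending order of E/h:
midges: 5.49/1.5 = 3.66 J/s
mosquitoes: 5.18/1.99 = 2.6 J/s
gnats: 3.17/6.66 = 0.476 J/s
fruit flies: 0.998/2.36 = 0.423 J/s

fruit flies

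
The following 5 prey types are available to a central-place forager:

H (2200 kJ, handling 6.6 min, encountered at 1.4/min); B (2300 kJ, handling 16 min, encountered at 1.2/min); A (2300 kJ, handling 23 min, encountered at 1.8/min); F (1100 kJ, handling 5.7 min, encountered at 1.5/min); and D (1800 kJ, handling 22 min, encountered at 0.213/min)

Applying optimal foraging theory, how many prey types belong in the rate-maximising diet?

Profitabilities (E/h, kJ/min): H 333, F 193, B 144, A 100, D 81.8. Add prey in this order while the next type's profitability exceeds the intake rate on those already taken.
Rate on top 1: 300.8. F: 193 < 300.8 → exclude; stop.
Optimal diet: H — 1 of 5 types.

1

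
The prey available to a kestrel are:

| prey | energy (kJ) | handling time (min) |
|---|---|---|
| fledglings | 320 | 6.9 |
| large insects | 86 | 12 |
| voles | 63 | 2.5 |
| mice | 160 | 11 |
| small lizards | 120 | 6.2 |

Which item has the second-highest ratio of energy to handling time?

Profitability E/h (kJ/min): fledglings = 320/6.9 = 46.4, large insects = 86/12 = 7.17, voles = 63/2.5 = 25.2, mice = 160/11 = 14.5, small lizards = 120/6.2 = 19.4.
Ranked: fledglings > voles > small lizards > mice > large insects.

voles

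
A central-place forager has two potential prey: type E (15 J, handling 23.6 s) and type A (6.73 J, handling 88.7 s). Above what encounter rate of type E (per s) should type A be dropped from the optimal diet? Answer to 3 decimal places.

Drop type A once their profitability E₂/h₂ falls below the rate achievable on type E alone: E₂/h₂ = λE₁/(1 + λh₁).
Solve for λ: λE₁h₂ = E₂(1 + λh₁) → λ(E₁h₂ − E₂h₁) = E₂ → λ = E₂/(E₁h₂ − E₂h₁).
λ = 6.73/(15×88.7 − 6.73×23.6) = 6.73/1172 = 0.005744 per s.

0.006 per s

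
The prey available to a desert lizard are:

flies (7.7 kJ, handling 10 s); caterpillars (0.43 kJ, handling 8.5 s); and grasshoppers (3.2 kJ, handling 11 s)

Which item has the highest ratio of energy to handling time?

Profitability E/h (kJ/s): flies = 7.7/10 = 0.77, caterpillars = 0.43/8.5 = 0.0506, grasshoppers = 3.2/11 = 0.291.
Ranked: flies > grasshoppers > caterpillars.

flies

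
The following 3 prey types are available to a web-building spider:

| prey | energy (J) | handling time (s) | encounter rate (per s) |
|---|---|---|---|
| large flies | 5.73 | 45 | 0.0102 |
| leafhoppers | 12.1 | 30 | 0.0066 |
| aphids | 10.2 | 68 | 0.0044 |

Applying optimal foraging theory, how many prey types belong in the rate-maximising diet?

3

Profitabilities (E/h, J/s): leafhoppers 0.403, aphids 0.15, large flies 0.127. Add prey in this order while the next type's profitability exceeds the intake rate on those already taken.
Rate on top 1: 0.06666. aphids: 0.15 > 0.06666 → include.
Rate on top 2: 0.08332. large flies: 0.127 > 0.08332 → include.
Optimal diet: leafhoppers, aphids, large flies — 3 of 3 types.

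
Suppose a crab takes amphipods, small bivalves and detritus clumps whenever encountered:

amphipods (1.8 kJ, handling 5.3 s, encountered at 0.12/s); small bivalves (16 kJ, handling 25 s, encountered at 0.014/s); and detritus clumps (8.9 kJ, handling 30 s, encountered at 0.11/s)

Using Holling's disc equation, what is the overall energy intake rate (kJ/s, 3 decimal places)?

0.268 kJ/s

Energy encountered per unit search time: 0.12×1.8 + 0.014×16 + 0.11×8.9 = 1.419 kJ/s.
Handling time per unit search time: 0.12×5.3 + 0.014×25 + 0.11×30 = 4.286.
Rate = 1.419/(1 + 4.286) = 0.2684 kJ/s.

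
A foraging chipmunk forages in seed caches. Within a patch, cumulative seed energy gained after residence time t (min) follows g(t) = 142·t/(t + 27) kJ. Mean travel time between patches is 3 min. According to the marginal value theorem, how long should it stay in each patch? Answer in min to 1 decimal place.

By the marginal value theorem, leave when the instantaneous gain rate g'(t) equals the habitat-wide average g(t)/(T + t).
g'(t) = 142·27/(t + 27)². Setting 142·27/(t+27)² = 142t/[(t+27)(3+t)] gives 27(3+t) = t(t+27), so t² = 27×3 = 81.
t* = √81 = 9 min.

9.0 min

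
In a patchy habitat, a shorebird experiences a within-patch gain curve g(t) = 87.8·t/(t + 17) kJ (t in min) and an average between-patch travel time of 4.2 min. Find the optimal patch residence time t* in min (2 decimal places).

8.45 min

Optimal t* satisfies g'(t*) = g(t*)/(T + t*).
g'(t) = 87.8·17/(t + 17)². Setting 87.8·17/(t+17)² = 87.8t/[(t+17)(4.2+t)] gives 17(4.2+t) = t(t+17), so t² = 17×4.2 = 71.4.
t* = √71.4 = 8.45 min.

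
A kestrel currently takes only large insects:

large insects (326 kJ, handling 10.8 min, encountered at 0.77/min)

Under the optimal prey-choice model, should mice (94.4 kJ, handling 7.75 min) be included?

No

Current rate: (0.77×326)/(1 + 0.77×10.8) = 26.95 kJ/min.
mice: E/h = 94.4/7.75 = 12.18 kJ/min.
12.18 < 26.95, so adding mice would lower the average — exclude it.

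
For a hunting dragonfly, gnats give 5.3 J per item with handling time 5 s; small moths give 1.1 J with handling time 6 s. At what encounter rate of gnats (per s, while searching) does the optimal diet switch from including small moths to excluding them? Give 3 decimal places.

0.042 per s

At the threshold, the rate on gnats alone equals the profitability of small moths: λ·5.3/(1 + λ·5) = 1.1/6 = 0.1833.
Rearranging, λ(5.3 − 0.1833×5) = 0.1833, so λ = 0.1833/4.383 = 0.04183 per s.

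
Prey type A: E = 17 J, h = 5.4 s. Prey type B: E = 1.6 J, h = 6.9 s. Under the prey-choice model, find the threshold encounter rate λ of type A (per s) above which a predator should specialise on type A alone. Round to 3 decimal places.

Drop type B once their profitability E₂/h₂ falls below the rate achievable on type A alone: E₂/h₂ = λE₁/(1 + λh₁).
Solve for λ: λE₁h₂ = E₂(1 + λh₁) → λ(E₁h₂ − E₂h₁) = E₂ → λ = E₂/(E₁h₂ − E₂h₁).
λ = 1.6/(17×6.9 − 1.6×5.4) = 1.6/108.7 = 0.01472 per s.

0.015 per s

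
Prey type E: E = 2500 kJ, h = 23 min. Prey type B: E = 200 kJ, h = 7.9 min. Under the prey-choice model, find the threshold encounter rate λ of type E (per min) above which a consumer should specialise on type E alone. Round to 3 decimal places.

0.013 per min

Drop type B once their profitability E₂/h₂ falls below the rate achievable on type E alone: E₂/h₂ = λE₁/(1 + λh₁).
Solve for λ: λE₁h₂ = E₂(1 + λh₁) → λ(E₁h₂ − E₂h₁) = E₂ → λ = E₂/(E₁h₂ − E₂h₁).
λ = 200/(2500×7.9 − 200×23) = 200/1.515e+04 = 0.0132 per min.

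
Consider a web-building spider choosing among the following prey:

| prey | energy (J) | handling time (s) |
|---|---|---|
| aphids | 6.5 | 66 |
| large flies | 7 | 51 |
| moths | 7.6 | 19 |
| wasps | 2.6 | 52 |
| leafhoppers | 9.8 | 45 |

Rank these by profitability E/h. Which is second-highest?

In descending order of E/h:
moths: 7.6/19 = 0.4 J/s
leafhoppers: 9.8/45 = 0.218 J/s
large flies: 7/51 = 0.137 J/s
aphids: 6.5/66 = 0.0985 J/s
wasps: 2.6/52 = 0.05 J/s

leafhoppers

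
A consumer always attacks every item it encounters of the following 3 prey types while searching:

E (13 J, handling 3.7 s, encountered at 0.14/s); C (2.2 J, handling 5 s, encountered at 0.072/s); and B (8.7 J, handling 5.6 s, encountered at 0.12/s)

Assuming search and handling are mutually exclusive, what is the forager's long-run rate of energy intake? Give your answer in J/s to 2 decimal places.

1.19 J/s

Energy encountered per unit search time: 0.14×13 + 0.072×2.2 + 0.12×8.7 = 3.022 J/s.
Handling time per unit search time: 0.14×3.7 + 0.072×5 + 0.12×5.6 = 1.55.
Rate = 3.022/(1 + 1.55) = 1.185 J/s.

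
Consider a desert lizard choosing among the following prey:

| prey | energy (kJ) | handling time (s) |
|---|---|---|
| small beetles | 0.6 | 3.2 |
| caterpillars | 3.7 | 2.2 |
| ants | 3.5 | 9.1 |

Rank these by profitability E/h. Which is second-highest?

ants

Profitability E/h (kJ/s): small beetles = 0.6/3.2 = 0.187, caterpillars = 3.7/2.2 = 1.68, ants = 3.5/9.1 = 0.385.
Ranked: caterpillars > ants > small beetles.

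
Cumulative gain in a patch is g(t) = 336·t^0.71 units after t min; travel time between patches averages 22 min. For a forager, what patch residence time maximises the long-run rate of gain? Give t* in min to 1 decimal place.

By the marginal value theorem, leave when the instantaneous gain rate g'(t) equals the habitat-wide average g(t)/(T + t).
g'(t) = 0.71·336·t^-0.29. Setting 0.71·336·t^-0.29 = 336·t^0.71/(22+t) gives 0.71(22+t) = t, so 0.29·t = 0.71×22.
t* = 0.71×22/0.29 = 53.86 min.

53.9 min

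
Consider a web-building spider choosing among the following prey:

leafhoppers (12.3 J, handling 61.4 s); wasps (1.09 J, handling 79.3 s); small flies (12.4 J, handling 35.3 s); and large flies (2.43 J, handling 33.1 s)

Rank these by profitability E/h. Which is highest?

In descending order of E/h:
small flies: 12.4/35.3 = 0.351 J/s
leafhoppers: 12.3/61.4 = 0.2 J/s
large flies: 2.43/33.1 = 0.0734 J/s
wasps: 1.09/79.3 = 0.0137 J/s

small flies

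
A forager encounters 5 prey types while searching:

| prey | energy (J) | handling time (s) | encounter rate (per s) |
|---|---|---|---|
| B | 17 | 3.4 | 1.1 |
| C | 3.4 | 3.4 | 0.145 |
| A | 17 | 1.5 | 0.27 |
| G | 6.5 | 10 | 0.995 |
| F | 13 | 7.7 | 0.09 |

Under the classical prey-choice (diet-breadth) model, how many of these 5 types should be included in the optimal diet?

2

Rank by E/h (J/s): A 11.3, B 5, F 1.69, C 1, G 0.65. Include each in turn until the next type's E/h falls below the running intake rate.
Rate on top 1: 3.267. B: 5 > 3.267 → include.
Rate on top 2: 4.527. F: 1.69 < 4.527 → exclude; stop.
Optimal diet: A, B — 2 of 5 types.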